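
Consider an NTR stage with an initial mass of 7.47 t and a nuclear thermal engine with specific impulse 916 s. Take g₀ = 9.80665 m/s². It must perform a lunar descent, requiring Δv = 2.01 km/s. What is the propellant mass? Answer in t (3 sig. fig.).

v_e = Isp · g₀ = 916 × 9.80665 = 8982.9 m/s.
m₀/m_f = exp(Δv / v_e) = exp(2010 / 8982.9) = exp(0.2238) = 1.2508.
m_f = 7.47 / 1.2508 = 5.97218 t, so propellant = m₀ − m_f = 7.47 − 5.97218 = 1.49782 t.

propellant mass ≈ 1.50 t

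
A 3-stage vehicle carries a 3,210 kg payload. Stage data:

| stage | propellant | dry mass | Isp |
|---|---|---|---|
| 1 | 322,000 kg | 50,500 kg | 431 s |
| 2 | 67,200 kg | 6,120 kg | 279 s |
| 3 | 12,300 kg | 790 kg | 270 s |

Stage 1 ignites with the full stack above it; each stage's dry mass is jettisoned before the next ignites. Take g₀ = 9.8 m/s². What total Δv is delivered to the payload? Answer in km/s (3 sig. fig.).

Δv ≈ 12.5 km/s

Ignition mass of stage 1 = 322,000+50,500 + 67,200+6,120 + 12,300+790 + 3,210 = 462,120 kg.
Stage 1: m₀ = 462,120 kg, m_f = 462,120 − 322,000 = 140,120 kg; Δv = 431×9.8×ln(3.298) = 4223.8×1.1933 ≈ 5040 m/s.
Stage 2: m₀ = 89,620 kg, m_f = 89,620 − 67,200 = 22,420 kg; Δv = 279×9.8×ln(3.997) = 2734.2×1.3856 ≈ 3789 m/s.
Stage 3: m₀ = 16,300 kg, m_f = 16,300 − 12,300 = 4,000 kg; Δv = 270×9.8×ln(4.075) = 2646.0×1.4049 ≈ 3717 m/s.
Total Δv = 5040 + 3789 + 3717 = 12546 m/s.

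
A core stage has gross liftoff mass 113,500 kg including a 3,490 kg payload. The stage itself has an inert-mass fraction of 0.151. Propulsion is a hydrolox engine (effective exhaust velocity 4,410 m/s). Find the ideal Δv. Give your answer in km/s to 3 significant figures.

Δv ≈ 7.63 km/s

Stage wet mass = m₀ − payload = 113,500 − 3,490 = 110,010 kg.
Stage dry mass = ε × stage wet mass = 0.151 × 110,010 = 16,611.5 kg.
Burnout mass m_f = stage dry + payload = 16,611.5 + 3,490 = 20,101.5 kg.
Rocket equation: Δv = v_e · ln(113,500/20,101.5) = 4410.0 × ln(5.646) = 4410.0 × 1.7310 ≈ 7634 m/s.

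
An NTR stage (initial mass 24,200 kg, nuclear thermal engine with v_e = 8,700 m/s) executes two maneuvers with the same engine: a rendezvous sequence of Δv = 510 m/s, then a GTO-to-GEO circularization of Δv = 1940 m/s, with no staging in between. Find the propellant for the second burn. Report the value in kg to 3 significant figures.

propellant for the second burn ≈ 4560 kg

After the first burn: m = 24200 × exp(−510/8700.0) = 24200 × 0.94306 = 22,822.1 kg.
After the second burn: m = 22,822.1 × exp(−1940/8700.0) = 22,822.1 × 0.80012 = 18,260.4 kg.
Second-burn propellant = 22,822.1 − 18,260.4 = 4,561.7 kg.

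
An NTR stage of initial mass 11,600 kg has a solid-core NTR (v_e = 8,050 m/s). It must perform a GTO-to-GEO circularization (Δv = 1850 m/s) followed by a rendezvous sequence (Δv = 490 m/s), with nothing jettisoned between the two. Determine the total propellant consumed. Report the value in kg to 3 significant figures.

After the first burn: m = 11600 × exp(−1850/8050.0) = 11600 × 0.79468 = 9,218.29 kg.
After the second burn: m = 9,218.29 × exp(−490/8050.0) = 9,218.29 × 0.94095 = 8,673.95 kg.
Total propellant = m₀ − m_final = 11600 − 8,673.95 = 2,926.05 kg.

total propellant consumed ≈ 2930 kg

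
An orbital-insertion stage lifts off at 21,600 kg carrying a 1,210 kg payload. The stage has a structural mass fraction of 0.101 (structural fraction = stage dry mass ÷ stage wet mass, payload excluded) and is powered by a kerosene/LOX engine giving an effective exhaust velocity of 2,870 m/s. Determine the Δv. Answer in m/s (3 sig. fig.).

Δv ≈ 5420 m/s

Stage wet mass = m₀ − payload = 21,600 − 1,210 = 20,390 kg.
Stage dry mass = ε × stage wet mass = 0.101 × 20,390 = 2,059.39 kg.
Burnout mass m_f = stage dry + payload = 2,059.39 + 1,210 = 3,269.39 kg.
Rocket equation: Δv = v_e · ln(21,600/3,269.39) = 2870.0 × ln(6.607) = 2870.0 × 1.8881 ≈ 5419 m/s.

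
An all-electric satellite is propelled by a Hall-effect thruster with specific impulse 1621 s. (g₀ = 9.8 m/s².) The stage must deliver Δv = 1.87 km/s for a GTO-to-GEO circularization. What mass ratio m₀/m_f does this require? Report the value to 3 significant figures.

mass ratio ≈ 1.12

v_e = Isp · g₀ = 1621 × 9.8 = 15885.8 m/s.
m₀/m_f = exp(Δv / v_e) = exp(1870 / 15885.8) = exp(0.1177) = 1.1249.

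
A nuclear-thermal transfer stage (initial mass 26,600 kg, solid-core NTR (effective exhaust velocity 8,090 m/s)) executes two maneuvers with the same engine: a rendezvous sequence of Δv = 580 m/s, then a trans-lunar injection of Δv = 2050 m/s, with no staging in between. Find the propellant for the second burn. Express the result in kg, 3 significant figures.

propellant for the second burn ≈ 5540 kg

After the first burn: m = 26600 × exp(−580/8090.0) = 26600 × 0.93082 = 24,759.8 kg.
After the second burn: m = 24,759.8 × exp(−2050/8090.0) = 24,759.8 × 0.77616 = 19,217.6 kg.
Second-burn propellant = 24,759.8 − 19,217.6 = 5,542.2 kg.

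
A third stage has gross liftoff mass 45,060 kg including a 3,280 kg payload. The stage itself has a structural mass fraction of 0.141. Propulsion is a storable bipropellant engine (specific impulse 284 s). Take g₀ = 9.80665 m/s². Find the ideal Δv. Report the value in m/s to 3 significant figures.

Stage wet mass = m₀ − payload = 45,060 − 3,280 = 41,780 kg.
Stage dry mass = ε × stage wet mass = 0.141 × 41,780 = 5,890.98 kg.
Burnout mass m_f = stage dry + payload = 5,890.98 + 3,280 = 9,170.98 kg.
v_e = Isp · g₀ = 284 × 9.80665 = 2785.1 m/s.
Δv = v_e · ln(45,060/9,170.98) = 2785.1 × ln(4.913) = 2785.1 × 1.5920 ≈ 4434 m/s.

Δv ≈ 4430 m/s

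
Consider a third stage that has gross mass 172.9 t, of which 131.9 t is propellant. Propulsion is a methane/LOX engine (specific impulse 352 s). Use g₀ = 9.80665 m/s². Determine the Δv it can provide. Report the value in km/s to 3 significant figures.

Δv ≈ 4.97 km/s

v_e = Isp · g₀ = 352 × 9.80665 = 3451.9 m/s.
m_f = m₀ − m_prop = 172.9 − 131.9 = 41 t.
Δv = v_e · ln(m₀/m_f) = 3451.9 × ln(4.217) = 3451.9 × 1.4391 ≈ 4967.8 m/s.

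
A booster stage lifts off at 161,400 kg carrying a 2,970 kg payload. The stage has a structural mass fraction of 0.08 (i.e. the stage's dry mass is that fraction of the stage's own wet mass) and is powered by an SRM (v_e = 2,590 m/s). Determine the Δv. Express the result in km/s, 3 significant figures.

Stage wet mass = m₀ − payload = 161,400 − 2,970 = 158,430 kg.
Stage dry mass = ε × stage wet mass = 0.08 × 158,430 = 12,674.4 kg.
Burnout mass m_f = stage dry + payload = 12,674.4 + 2,970 = 15,644.4 kg.
Rocket equation: Δv = v_e · ln(161,400/15,644.4) = 2590.0 × ln(10.32) = 2590.0 × 2.3338 ≈ 6044 m/s.

Δv ≈ 6.04 km/s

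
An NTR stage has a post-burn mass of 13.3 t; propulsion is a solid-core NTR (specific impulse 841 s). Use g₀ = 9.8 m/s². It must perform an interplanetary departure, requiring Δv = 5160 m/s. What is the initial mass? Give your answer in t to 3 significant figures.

v_e = Isp · g₀ = 841 × 9.8 = 8241.8 m/s.
m₀/m_f = exp(Δv / v_e) = exp(5160 / 8241.8) = exp(0.6261) = 1.8703.
m₀ = m_f × 1.8703 = 13.3 × 1.8703 = 24.875 t.

initial mass ≈ 24.9 t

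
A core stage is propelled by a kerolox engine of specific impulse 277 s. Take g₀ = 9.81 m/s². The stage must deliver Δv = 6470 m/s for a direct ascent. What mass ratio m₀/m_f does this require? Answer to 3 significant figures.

v_e = Isp · g₀ = 277 × 9.81 = 2717.4 m/s.
From the ideal rocket equation, m₀/m_f = exp(Δv / v_e) = exp(6470 / 2717.4) = exp(2.3810) = 10.8155.

mass ratio ≈ 10.8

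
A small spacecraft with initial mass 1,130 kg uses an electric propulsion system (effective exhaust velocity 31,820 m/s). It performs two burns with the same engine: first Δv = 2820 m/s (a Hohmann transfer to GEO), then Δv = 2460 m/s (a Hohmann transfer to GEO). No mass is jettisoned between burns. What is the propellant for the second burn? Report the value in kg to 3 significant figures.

propellant for the second burn ≈ 76.9 kg

After the first burn: m = 1130 × exp(−2820/31820.0) = 1130 × 0.91519 = 1,034.16 kg.
After the second burn: m = 1,034.16 × exp(−2460/31820.0) = 1,034.16 × 0.92560 = 957.218 kg.
Second-burn propellant = 1,034.16 − 957.218 = 76.942 kg.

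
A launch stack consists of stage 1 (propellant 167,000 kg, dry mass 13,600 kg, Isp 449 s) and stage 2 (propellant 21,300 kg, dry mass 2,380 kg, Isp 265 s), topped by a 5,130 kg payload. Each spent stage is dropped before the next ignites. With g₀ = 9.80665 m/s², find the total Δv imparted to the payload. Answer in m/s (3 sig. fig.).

Δv ≈ 10500 m/s

Ignition mass of stage 1 = 167,000+13,600 + 21,300+2,380 + 5,130 = 209,410 kg.
Stage 1: m₀ = 209,410 kg, m_f = 209,410 − 167,000 = 42,410 kg; Δv = 449×9.80665×ln(4.938) = 4403.2×1.5969 ≈ 7031 m/s.
Stage 2: m₀ = 28,810 kg, m_f = 28,810 − 21,300 = 7,510 kg; Δv = 265×9.80665×ln(3.836) = 2598.8×1.3445 ≈ 3494 m/s.
Total Δv = 7031 + 3494 = 10525 m/s.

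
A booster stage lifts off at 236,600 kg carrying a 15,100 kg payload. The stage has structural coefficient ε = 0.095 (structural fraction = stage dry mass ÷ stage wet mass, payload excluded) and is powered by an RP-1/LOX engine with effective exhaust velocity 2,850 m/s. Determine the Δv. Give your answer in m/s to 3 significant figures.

Δv ≈ 5350 m/s

Stage wet mass = m₀ − payload = 236,600 − 15,100 = 221,500 kg.
Stage dry mass = ε × stage wet mass = 0.095 × 221,500 = 21,042.5 kg.
Burnout mass m_f = stage dry + payload = 21,042.5 + 15,100 = 36,142.5 kg.
Δv = v_e · ln(236,600/36,142.5) = 2850.0 × ln(6.546) = 2850.0 × 1.8789 ≈ 5355 m/s.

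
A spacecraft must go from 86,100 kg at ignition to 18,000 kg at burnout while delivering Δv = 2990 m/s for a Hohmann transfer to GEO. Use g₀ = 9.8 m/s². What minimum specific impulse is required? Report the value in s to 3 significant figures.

Isp ≈ 195 s

ln(m₀/m_f) = ln(86100/18000) = ln(4.783) = 1.5651.
Using Δv = v_e ln(m₀/m_f): v_e = Δv / ln(m₀/m_f) = 2990 / 1.5651 = 1910.4 m/s.
Isp = v_e / g₀ = 1910.4 / 9.8 = 194.9 s.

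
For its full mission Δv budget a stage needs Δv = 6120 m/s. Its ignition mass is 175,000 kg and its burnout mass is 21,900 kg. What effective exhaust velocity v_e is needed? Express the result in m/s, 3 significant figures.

ln(m₀/m_f) = ln(175000/21900) = ln(7.991) = 2.0783.
By the Tsiolkovsky rocket equation, v_e = Δv / ln(m₀/m_f) = 6120 / 2.0783 = 2944.7 m/s.

v_e ≈ 2940 m/s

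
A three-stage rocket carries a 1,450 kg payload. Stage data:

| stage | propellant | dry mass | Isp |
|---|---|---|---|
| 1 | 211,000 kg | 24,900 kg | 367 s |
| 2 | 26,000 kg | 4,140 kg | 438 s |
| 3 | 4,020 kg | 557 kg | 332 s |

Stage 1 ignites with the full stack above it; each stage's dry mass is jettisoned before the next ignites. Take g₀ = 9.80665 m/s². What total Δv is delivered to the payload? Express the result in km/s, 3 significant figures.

Ignition mass of stage 1 = 211,000+24,900 + 26,000+4,140 + 4,020+557 + 1,450 = 272,067 kg.
Stage 1: m₀ = 272,067 kg, m_f = 272,067 − 211,000 = 61,067 kg; Δv = 367×9.80665×ln(4.455) = 3599.0×1.4941 ≈ 5377 m/s.
Stage 2: m₀ = 36,167 kg, m_f = 36,167 − 26,000 = 10,167 kg; Δv = 438×9.80665×ln(3.557) = 4295.3×1.2690 ≈ 5451 m/s.
Stage 3: m₀ = 6,027 kg, m_f = 6,027 − 4,020 = 2,007 kg; Δv = 332×9.80665×ln(3.003) = 3255.8×1.0996 ≈ 3580 m/s.
Total Δv = 5377 + 5451 + 3580 = 14408 m/s.

Δv ≈ 14.4 km/s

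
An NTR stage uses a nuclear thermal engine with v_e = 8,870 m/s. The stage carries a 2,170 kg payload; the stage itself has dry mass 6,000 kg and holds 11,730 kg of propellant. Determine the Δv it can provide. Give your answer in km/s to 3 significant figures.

Δv ≈ 7.90 km/s

m₀ = payload + dry + propellant = 2,170 + 6,000 + 11,730 = 19,900 kg.
m_f = payload + dry = 2,170 + 6,000 = 8,170 kg.
Using Δv = v_e ln(m₀/m_f): Δv = v_e · ln(m₀/m_f) = 8870.0 × ln(2.436) = 8870.0 × 0.8903 ≈ 7896.5 m/s.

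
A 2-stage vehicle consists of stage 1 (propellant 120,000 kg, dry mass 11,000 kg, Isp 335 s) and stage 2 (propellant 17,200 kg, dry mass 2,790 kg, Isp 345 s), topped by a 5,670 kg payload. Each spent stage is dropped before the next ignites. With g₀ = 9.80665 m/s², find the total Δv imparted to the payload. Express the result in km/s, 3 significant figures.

Ignition mass of stage 1 = 120,000+11,000 + 17,200+2,790 + 5,670 = 156,660 kg.
Stage 1: m₀ = 156,660 kg, m_f = 156,660 − 120,000 = 36,660 kg; Δv = 335×9.80665×ln(4.273) = 3285.2×1.4524 ≈ 4771 m/s.
Stage 2: m₀ = 25,660 kg, m_f = 25,660 − 17,200 = 8,460 kg; Δv = 345×9.80665×ln(3.033) = 3383.3×1.1096 ≈ 3754 m/s.
Total Δv = 4771 + 3754 = 8525 m/s.

Δv ≈ 8.53 km/s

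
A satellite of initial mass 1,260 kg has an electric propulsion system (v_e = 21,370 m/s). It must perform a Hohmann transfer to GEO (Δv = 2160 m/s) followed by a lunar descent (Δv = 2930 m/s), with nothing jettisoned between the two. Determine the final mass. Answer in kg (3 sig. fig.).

final mass ≈ 993 kg

After the first burn: m = 1260 × exp(−2160/21370.0) = 1260 × 0.90386 = 1,138.86 kg.
After the second burn: m = 1,138.86 × exp(−2930/21370.0) = 1,138.86 × 0.87188 = 992.949 kg.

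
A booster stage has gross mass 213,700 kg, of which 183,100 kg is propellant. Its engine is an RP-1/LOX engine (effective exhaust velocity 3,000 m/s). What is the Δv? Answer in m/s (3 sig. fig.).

Δv ≈ 5830 m/s

m_f = m₀ − m_prop = 213,700 − 183,100 = 30,600 kg.
From the ideal rocket equation, Δv = v_e · ln(m₀/m_f) = 3000.0 × ln(6.984) = 3000.0 × 1.9436 ≈ 5830.7 m/s.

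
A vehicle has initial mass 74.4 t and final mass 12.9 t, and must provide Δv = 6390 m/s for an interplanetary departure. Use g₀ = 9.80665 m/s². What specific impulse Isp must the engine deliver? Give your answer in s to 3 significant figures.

Isp ≈ 372 s

ln(m₀/m_f) = ln(74400/12900) = ln(5.767) = 1.7522.
v_e = Δv / ln(m₀/m_f) = 6390 / 1.7522 = 3646.8 m/s.
Isp = v_e / g₀ = 3646.8 / 9.80665 = 371.9 s.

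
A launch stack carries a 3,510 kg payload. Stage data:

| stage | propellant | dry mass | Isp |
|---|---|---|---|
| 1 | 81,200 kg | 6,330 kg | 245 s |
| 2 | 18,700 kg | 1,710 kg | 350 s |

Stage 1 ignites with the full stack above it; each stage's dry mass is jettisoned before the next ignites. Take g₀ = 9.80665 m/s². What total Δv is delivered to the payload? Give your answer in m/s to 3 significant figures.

Ignition mass of stage 1 = 81,200+6,330 + 18,700+1,710 + 3,510 = 111,450 kg.
Stage 1: m₀ = 111,450 kg, m_f = 111,450 − 81,200 = 30,250 kg; Δv = 245×9.80665×ln(3.684) = 2402.6×1.3041 ≈ 3133 m/s.
Stage 2: m₀ = 23,920 kg, m_f = 23,920 − 18,700 = 5,220 kg; Δv = 350×9.80665×ln(4.582) = 3432.3×1.5222 ≈ 5225 m/s.
Total Δv = 3133 + 5225 = 8358 m/s.

Δv ≈ 8360 m/s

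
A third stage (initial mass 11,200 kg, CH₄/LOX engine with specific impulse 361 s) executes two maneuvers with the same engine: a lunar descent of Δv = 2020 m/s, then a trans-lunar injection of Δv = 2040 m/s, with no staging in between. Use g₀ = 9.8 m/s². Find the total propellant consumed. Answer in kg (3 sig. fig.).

v_e = Isp · g₀ = 361 × 9.8 = 3537.8 m/s.
After the first burn: m = 11200 × exp(−2020/3537.8) = 11200 × 0.56497 = 6,327.66 kg.
After the second burn: m = 6,327.66 × exp(−2040/3537.8) = 6,327.66 × 0.56179 = 3,554.82 kg.
Total propellant = m₀ − m_final = 11200 − 3,554.82 = 7,645.18 kg.

total propellant consumed ≈ 7650 kg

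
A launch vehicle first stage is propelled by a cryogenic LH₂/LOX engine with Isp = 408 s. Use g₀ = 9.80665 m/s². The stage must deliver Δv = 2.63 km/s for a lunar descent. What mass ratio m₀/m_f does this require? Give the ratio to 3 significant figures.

mass ratio ≈ 1.93

v_e = Isp · g₀ = 408 × 9.80665 = 4001.1 m/s.
Rocket equation: m₀/m_f = exp(Δv / v_e) = exp(2630 / 4001.1) = exp(0.6573) = 1.9296.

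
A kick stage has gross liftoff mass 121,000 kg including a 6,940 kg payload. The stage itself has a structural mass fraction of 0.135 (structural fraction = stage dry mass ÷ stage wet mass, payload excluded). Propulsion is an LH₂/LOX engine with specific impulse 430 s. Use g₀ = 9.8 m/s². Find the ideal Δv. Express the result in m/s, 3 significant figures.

Stage wet mass = m₀ − payload = 121,000 − 6,940 = 114,060 kg.
Stage dry mass = ε × stage wet mass = 0.135 × 114,060 = 15,398.1 kg.
Burnout mass m_f = stage dry + payload = 15,398.1 + 6,940 = 22,338.1 kg.
v_e = Isp · g₀ = 430 × 9.8 = 4214.0 m/s.
By the Tsiolkovsky rocket equation, Δv = v_e · ln(121,000/22,338.1) = 4214.0 × ln(5.417) = 4214.0 × 1.6895 ≈ 7120 m/s.

Δv ≈ 7120 m/s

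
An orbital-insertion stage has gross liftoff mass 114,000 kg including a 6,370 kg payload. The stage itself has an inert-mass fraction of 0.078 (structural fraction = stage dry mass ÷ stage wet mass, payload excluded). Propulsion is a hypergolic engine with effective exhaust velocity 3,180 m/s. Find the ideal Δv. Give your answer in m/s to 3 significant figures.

Stage wet mass = m₀ − payload = 114,000 − 6,370 = 107,630 kg.
Stage dry mass = ε × stage wet mass = 0.078 × 107,630 = 8,395.14 kg.
Burnout mass m_f = stage dry + payload = 8,395.14 + 6,370 = 14,765.14 kg.
Using Δv = v_e ln(m₀/m_f): Δv = v_e · ln(114,000/14,765.14) = 3180.0 × ln(7.721) = 3180.0 × 2.0439 ≈ 6500 m/s.

Δv ≈ 6500 m/s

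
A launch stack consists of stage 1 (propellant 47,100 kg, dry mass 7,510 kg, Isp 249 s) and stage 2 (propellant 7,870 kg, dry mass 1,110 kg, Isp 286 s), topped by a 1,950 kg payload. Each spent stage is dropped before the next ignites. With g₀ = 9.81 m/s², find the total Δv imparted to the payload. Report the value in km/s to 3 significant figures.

Ignition mass of stage 1 = 47,100+7,510 + 7,870+1,110 + 1,950 = 65,540 kg.
Stage 1: m₀ = 65,540 kg, m_f = 65,540 − 47,100 = 18,440 kg; Δv = 249×9.81×ln(3.554) = 2442.7×1.2681 ≈ 3098 m/s.
Stage 2: m₀ = 10,930 kg, m_f = 10,930 − 7,870 = 3,060 kg; Δv = 286×9.81×ln(3.572) = 2805.7×1.2731 ≈ 3572 m/s.
Total Δv = 3098 + 3572 = 6670 m/s.

Δv ≈ 6.67 km/s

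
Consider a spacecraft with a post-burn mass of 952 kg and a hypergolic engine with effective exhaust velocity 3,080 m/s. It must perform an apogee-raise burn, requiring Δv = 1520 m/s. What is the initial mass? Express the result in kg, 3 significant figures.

Using Δv = v_e ln(m₀/m_f): m₀/m_f = exp(Δv / v_e) = exp(1520 / 3080.0) = exp(0.4935) = 1.6380.
m₀ = m_f × 1.6380 = 952 × 1.6380 = 1,559.38 kg.

initial mass ≈ 1560 kg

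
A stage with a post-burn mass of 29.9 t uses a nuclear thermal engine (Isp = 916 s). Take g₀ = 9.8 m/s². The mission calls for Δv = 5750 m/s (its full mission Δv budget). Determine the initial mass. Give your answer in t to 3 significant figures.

initial mass ≈ 56.7 t

v_e = Isp · g₀ = 916 × 9.8 = 8976.8 m/s.
By the Tsiolkovsky rocket equation, m₀/m_f = exp(Δv / v_e) = exp(5750 / 8976.8) = exp(0.6405) = 1.8975.
m₀ = m_f × 1.8975 = 29.9 × 1.8975 = 56.7353 t.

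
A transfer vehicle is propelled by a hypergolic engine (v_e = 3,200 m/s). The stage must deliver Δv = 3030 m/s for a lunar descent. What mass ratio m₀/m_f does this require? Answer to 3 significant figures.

mass ratio ≈ 2.58

Rocket equation: m₀/m_f = exp(Δv / v_e) = exp(3030 / 3200.0) = exp(0.9469) = 2.5776.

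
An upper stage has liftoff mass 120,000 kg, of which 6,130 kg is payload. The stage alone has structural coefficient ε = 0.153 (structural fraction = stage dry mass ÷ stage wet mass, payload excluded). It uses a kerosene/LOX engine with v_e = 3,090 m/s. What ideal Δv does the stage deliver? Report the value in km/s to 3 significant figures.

Δv ≈ 5.03 km/s

Stage wet mass = m₀ − payload = 120,000 − 6,130 = 113,870 kg.
Stage dry mass = ε × stage wet mass = 0.153 × 113,870 = 17,422.1 kg.
Burnout mass m_f = stage dry + payload = 17,422.1 + 6,130 = 23,552.1 kg.
Δv = v_e · ln(120,000/23,552.1) = 3090.0 × ln(5.095) = 3090.0 × 1.6283 ≈ 5031 m/s.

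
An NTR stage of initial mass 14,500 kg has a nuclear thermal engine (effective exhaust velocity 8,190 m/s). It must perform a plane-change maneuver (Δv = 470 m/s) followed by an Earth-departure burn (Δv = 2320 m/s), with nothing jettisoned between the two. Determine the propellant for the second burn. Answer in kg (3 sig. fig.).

After the first burn: m = 14500 × exp(−470/8190.0) = 14500 × 0.94423 = 13,691.3 kg.
After the second burn: m = 13,691.3 × exp(−2320/8190.0) = 13,691.3 × 0.75331 = 10,313.8 kg.
Second-burn propellant = 13,691.3 − 10,313.8 = 3,377.5 kg.

propellant for the second burn ≈ 3380 kg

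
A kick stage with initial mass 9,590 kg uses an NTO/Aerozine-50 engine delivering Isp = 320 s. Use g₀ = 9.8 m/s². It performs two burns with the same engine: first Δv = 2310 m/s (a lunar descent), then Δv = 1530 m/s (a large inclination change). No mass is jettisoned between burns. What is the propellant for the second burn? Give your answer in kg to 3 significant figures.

v_e = Isp · g₀ = 320 × 9.8 = 3136.0 m/s.
After the first burn: m = 9590 × exp(−2310/3136.0) = 9590 × 0.47874 = 4,591.12 kg.
After the second burn: m = 4,591.12 × exp(−1530/3136.0) = 4,591.12 × 0.61392 = 2,818.58 kg.
Second-burn propellant = 4,591.12 − 2,818.58 = 1,772.54 kg.

propellant for the second burn ≈ 1770 kg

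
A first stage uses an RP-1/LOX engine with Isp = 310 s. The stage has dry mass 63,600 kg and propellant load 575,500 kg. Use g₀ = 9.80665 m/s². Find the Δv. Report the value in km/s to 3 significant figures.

Δv ≈ 7.01 km/s

v_e = Isp · g₀ = 310 × 9.80665 = 3040.1 m/s.
m₀ = m_dry + m_prop = 63,600 + 575,500 = 639,100 kg.
From the ideal rocket equation, Δv = v_e · ln(m₀/m_f) = 3040.1 × ln(10.05) = 3040.1 × 2.3074 ≈ 7014.8 m/s.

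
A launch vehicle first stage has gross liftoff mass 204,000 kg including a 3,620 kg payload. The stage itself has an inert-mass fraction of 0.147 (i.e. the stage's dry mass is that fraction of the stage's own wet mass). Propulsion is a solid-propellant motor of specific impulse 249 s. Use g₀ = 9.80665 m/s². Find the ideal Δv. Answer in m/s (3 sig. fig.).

Δv ≈ 4440 m/s

Stage wet mass = m₀ − payload = 204,000 − 3,620 = 200,380 kg.
Stage dry mass = ε × stage wet mass = 0.147 × 200,380 = 29,455.9 kg.
Burnout mass m_f = stage dry + payload = 29,455.9 + 3,620 = 33,075.9 kg.
v_e = Isp · g₀ = 249 × 9.80665 = 2441.9 m/s.
Using Δv = v_e ln(m₀/m_f): Δv = v_e · ln(204,000/33,075.9) = 2441.9 × ln(6.168) = 2441.9 × 1.8193 ≈ 4443 m/s.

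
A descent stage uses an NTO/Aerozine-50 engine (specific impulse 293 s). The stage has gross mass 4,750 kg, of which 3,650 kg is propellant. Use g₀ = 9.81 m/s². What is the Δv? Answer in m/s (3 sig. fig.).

Δv ≈ 4200 m/s

v_e = Isp · g₀ = 293 × 9.81 = 2874.3 m/s.
m_f = m₀ − m_prop = 4,750 − 3,650 = 1,100 kg.
Using Δv = v_e ln(m₀/m_f): Δv = v_e · ln(m₀/m_f) = 2874.3 × ln(4.318) = 2874.3 × 1.4628 ≈ 4204.7 m/s.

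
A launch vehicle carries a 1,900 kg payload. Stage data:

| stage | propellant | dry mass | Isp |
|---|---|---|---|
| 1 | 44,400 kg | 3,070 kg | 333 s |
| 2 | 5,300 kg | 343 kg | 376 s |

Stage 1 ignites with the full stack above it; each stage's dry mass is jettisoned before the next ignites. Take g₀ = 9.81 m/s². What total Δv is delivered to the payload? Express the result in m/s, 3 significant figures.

Δv ≈ 9850 m/s

Ignition mass of stage 1 = 44,400+3,070 + 5,300+343 + 1,900 = 55,013 kg.
Stage 1: m₀ = 55,013 kg, m_f = 55,013 − 44,400 = 10,613 kg; Δv = 333×9.81×ln(5.184) = 3266.7×1.6455 ≈ 5375 m/s.
Stage 2: m₀ = 7,543 kg, m_f = 7,543 − 5,300 = 2,243 kg; Δv = 376×9.81×ln(3.363) = 3688.6×1.2128 ≈ 4474 m/s.
Total Δv = 5375 + 4474 = 9849 m/s.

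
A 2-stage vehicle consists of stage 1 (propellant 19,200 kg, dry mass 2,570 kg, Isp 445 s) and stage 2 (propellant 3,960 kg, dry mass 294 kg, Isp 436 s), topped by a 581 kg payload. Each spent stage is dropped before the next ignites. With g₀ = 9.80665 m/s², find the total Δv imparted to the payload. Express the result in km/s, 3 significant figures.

Ignition mass of stage 1 = 19,200+2,570 + 3,960+294 + 581 = 26,605 kg.
Stage 1: m₀ = 26,605 kg, m_f = 26,605 − 19,200 = 7,405 kg; Δv = 445×9.80665×ln(3.593) = 4364.0×1.2789 ≈ 5581 m/s.
Stage 2: m₀ = 4,835 kg, m_f = 4,835 − 3,960 = 875 kg; Δv = 436×9.80665×ln(5.526) = 4275.7×1.7094 ≈ 7309 m/s.
Total Δv = 5581 + 7309 = 12890 m/s.

Δv ≈ 12.9 km/s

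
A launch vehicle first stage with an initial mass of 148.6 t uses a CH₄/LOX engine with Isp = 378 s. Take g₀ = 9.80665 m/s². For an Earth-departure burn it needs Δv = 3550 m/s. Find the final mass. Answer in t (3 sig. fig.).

final mass ≈ 57.0 t

v_e = Isp · g₀ = 378 × 9.80665 = 3706.9 m/s.
By the Tsiolkovsky rocket equation, m₀/m_f = exp(Δv / v_e) = exp(3550 / 3706.9) = exp(0.9577) = 2.6056.
m_f = m₀ / 2.6056 = 148.6 / 2.6056 = 57.031 t.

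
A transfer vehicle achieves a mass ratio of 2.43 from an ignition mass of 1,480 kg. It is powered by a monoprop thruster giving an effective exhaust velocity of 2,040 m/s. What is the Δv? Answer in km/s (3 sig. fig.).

Δv = v_e · ln(2.43) = 2040.0 × 0.8879 ≈ 1811.3 m/s.

Δv ≈ 1.81 km/s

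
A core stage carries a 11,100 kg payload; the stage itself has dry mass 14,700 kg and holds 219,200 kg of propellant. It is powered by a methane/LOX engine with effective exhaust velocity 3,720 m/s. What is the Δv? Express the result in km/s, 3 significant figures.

m₀ = payload + dry + propellant = 11,100 + 14,700 + 219,200 = 245,000 kg.
m_f = payload + dry = 11,100 + 14,700 = 25,800 kg.
Δv = v_e · ln(m₀/m_f) = 3720.0 × ln(9.496) = 3720.0 × 2.2509 ≈ 8373.3 m/s.

Δv ≈ 8.37 km/s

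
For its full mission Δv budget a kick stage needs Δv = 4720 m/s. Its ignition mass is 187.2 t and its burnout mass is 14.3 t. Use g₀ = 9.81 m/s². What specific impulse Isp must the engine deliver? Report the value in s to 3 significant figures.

Isp ≈ 187 s

ln(m₀/m_f) = ln(187200/14300) = ln(13.09) = 2.5719.
v_e = Δv / ln(m₀/m_f) = 4720 / 2.5719 = 1835.2 m/s.
Isp = v_e / g₀ = 1835.2 / 9.81 = 187.1 s.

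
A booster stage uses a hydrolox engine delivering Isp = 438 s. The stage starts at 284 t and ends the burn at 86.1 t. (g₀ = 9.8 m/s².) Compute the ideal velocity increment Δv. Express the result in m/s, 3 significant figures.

Δv ≈ 5120 m/s

v_e = Isp · g₀ = 438 × 9.8 = 4292.4 m/s.
Δv = v_e · ln(m₀/m_f) = 4292.4 × ln(3.298) = 4292.4 × 1.1935 ≈ 5122.8 m/s.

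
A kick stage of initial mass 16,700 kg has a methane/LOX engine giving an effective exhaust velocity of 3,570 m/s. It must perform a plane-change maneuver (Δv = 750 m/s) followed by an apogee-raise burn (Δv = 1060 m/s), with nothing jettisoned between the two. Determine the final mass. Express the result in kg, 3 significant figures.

final mass ≈ 10100 kg

After the first burn: m = 16700 × exp(−750/3570.0) = 16700 × 0.81052 = 13,535.7 kg.
After the second burn: m = 13,535.7 × exp(−1060/3570.0) = 13,535.7 × 0.74310 = 10,058.4 kg.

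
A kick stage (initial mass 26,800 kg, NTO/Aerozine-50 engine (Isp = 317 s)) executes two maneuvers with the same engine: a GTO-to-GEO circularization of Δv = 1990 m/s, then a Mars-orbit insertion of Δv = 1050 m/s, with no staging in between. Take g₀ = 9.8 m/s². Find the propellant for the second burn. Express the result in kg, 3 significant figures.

propellant for the second burn ≈ 4050 kg

v_e = Isp · g₀ = 317 × 9.8 = 3106.6 m/s.
After the first burn: m = 26800 × exp(−1990/3106.6) = 26800 × 0.52699 = 14,123.3 kg.
After the second burn: m = 14,123.3 × exp(−1050/3106.6) = 14,123.3 × 0.71320 = 10,072.7 kg.
Second-burn propellant = 14,123.3 − 10,072.7 = 4,050.6 kg.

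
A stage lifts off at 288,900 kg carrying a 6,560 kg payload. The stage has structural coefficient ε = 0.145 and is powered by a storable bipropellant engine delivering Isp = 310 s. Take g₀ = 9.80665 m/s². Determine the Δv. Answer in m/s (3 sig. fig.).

Stage wet mass = m₀ − payload = 288,900 − 6,560 = 282,340 kg.
Stage dry mass = ε × stage wet mass = 0.145 × 282,340 = 40,939.3 kg.
Burnout mass m_f = stage dry + payload = 40,939.3 + 6,560 = 47,499.3 kg.
v_e = Isp · g₀ = 310 × 9.80665 = 3040.1 m/s.
Rocket equation: Δv = v_e · ln(288,900/47,499.3) = 3040.1 × ln(6.082) = 3040.1 × 1.8054 ≈ 5488 m/s.

Δv ≈ 5490 m/s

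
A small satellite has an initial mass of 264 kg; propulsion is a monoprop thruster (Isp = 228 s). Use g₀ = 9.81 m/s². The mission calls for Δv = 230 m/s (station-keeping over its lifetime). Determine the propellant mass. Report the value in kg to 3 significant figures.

v_e = Isp · g₀ = 228 × 9.81 = 2236.7 m/s.
By the Tsiolkovsky rocket equation, m₀/m_f = exp(Δv / v_e) = exp(230 / 2236.7) = exp(0.1028) = 1.1083.
m_f = 264 / 1.1083 = 238.203 kg, so propellant = m₀ − m_f = 264 − 238.203 = 25.797 kg.

propellant mass ≈ 25.8 kg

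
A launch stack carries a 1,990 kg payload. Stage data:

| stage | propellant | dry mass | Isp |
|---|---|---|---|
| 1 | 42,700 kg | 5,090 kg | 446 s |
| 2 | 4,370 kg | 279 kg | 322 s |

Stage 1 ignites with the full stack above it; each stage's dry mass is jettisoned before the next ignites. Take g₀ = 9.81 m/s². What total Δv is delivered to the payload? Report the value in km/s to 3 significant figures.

Δv ≈ 10.1 km/s

Ignition mass of stage 1 = 42,700+5,090 + 4,370+279 + 1,990 = 54,429 kg.
Stage 1: m₀ = 54,429 kg, m_f = 54,429 − 42,700 = 11,729 kg; Δv = 446×9.81×ln(4.641) = 4375.3×1.5348 ≈ 6715 m/s.
Stage 2: m₀ = 6,639 kg, m_f = 6,639 − 4,370 = 2,269 kg; Δv = 322×9.81×ln(2.926) = 3158.8×1.0736 ≈ 3391 m/s.
Total Δv = 6715 + 3391 = 10106 m/s.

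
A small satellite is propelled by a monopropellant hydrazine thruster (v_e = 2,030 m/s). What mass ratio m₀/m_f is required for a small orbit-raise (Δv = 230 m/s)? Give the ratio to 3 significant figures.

By the Tsiolkovsky rocket equation, m₀/m_f = exp(Δv / v_e) = exp(230 / 2030.0) = exp(0.1133) = 1.1200.

mass ratio ≈ 1.12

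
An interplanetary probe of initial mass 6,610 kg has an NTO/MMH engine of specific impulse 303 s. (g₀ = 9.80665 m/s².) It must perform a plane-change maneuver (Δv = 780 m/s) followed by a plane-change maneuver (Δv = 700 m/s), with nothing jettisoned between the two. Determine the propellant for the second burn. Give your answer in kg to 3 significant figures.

propellant for the second burn ≈ 1070 kg

v_e = Isp · g₀ = 303 × 9.80665 = 2971.4 m/s.
After the first burn: m = 6610 × exp(−780/2971.4) = 6610 × 0.76913 = 5,083.95 kg.
After the second burn: m = 5,083.95 × exp(−700/2971.4) = 5,083.95 × 0.79011 = 4,016.88 kg.
Second-burn propellant = 5,083.95 − 4,016.88 = 1,067.07 kg.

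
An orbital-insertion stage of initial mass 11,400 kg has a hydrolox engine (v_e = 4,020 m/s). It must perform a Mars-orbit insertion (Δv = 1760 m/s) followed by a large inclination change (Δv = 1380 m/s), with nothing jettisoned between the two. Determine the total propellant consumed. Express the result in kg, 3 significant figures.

total propellant consumed ≈ 6180 kg

After the first burn: m = 11400 × exp(−1760/4020.0) = 11400 × 0.64545 = 7,358.13 kg.
After the second burn: m = 7,358.13 × exp(−1380/4020.0) = 7,358.13 × 0.70944 = 5,220.15 kg.
Total propellant = m₀ − m_final = 11400 − 5,220.15 = 6,179.85 kg.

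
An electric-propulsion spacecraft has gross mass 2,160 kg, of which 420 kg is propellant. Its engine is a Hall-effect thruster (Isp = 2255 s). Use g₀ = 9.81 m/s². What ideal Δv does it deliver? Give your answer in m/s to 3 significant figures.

v_e = Isp · g₀ = 2255 × 9.81 = 22121.6 m/s.
m_f = m₀ − m_prop = 2,160 − 420 = 1,740 kg.
Using Δv = v_e ln(m₀/m_f): Δv = v_e · ln(m₀/m_f) = 22121.6 × ln(1.241) = 22121.6 × 0.2162 ≈ 4783.2 m/s.

Δv ≈ 4780 m/s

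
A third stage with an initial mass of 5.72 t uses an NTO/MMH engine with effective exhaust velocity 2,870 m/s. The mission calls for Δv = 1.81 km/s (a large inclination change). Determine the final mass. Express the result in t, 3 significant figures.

final mass ≈ 3.04 t

m₀/m_f = exp(Δv / v_e) = exp(1810 / 2870.0) = exp(0.6307) = 1.8789.
m_f = m₀ / 1.8789 = 5.72 / 1.8789 = 3.04433 t.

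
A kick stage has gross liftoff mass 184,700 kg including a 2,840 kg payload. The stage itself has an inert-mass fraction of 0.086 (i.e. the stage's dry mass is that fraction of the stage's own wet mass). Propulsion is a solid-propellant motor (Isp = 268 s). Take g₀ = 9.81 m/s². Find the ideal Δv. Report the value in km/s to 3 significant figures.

Stage wet mass = m₀ − payload = 184,700 − 2,840 = 181,860 kg.
Stage dry mass = ε × stage wet mass = 0.086 × 181,860 = 15,640 kg.
Burnout mass m_f = stage dry + payload = 15,640 + 2,840 = 18,480 kg.
v_e = Isp · g₀ = 268 × 9.81 = 2629.1 m/s.
Δv = v_e · ln(184,700/18,480) = 2629.1 × ln(9.995) = 2629.1 × 2.3020 ≈ 6052 m/s.

Δv ≈ 6.05 km/s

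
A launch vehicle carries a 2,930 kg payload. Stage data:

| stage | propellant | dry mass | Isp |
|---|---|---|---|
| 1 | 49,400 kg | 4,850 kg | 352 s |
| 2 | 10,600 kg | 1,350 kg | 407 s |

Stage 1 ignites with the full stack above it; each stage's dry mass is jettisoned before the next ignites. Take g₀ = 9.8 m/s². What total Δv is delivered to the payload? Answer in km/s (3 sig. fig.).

Ignition mass of stage 1 = 49,400+4,850 + 10,600+1,350 + 2,930 = 69,130 kg.
Stage 1: m₀ = 69,130 kg, m_f = 69,130 − 49,400 = 19,730 kg; Δv = 352×9.8×ln(3.504) = 3449.6×1.2538 ≈ 4325 m/s.
Stage 2: m₀ = 14,880 kg, m_f = 14,880 − 10,600 = 4,280 kg; Δv = 407×9.8×ln(3.477) = 3988.6×1.2461 ≈ 4970 m/s.
Total Δv = 4325 + 4970 = 9295 m/s.

Δv ≈ 9.30 km/s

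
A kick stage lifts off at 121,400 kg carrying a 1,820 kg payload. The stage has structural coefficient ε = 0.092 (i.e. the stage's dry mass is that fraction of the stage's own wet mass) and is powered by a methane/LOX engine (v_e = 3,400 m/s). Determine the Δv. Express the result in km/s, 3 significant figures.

Δv ≈ 7.64 km/s

Stage wet mass = m₀ − payload = 121,400 − 1,820 = 119,580 kg.
Stage dry mass = ε × stage wet mass = 0.092 × 119,580 = 11,001.4 kg.
Burnout mass m_f = stage dry + payload = 11,001.4 + 1,820 = 12,821.4 kg.
Rocket equation: Δv = v_e · ln(121,400/12,821.4) = 3400.0 × ln(9.469) = 3400.0 × 2.2480 ≈ 7643 m/s.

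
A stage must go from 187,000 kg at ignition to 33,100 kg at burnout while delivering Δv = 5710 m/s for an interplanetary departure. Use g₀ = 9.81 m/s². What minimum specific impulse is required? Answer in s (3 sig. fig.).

ln(m₀/m_f) = ln(187000/33100) = ln(5.65) = 1.7316.
v_e = Δv / ln(m₀/m_f) = 5710 / 1.7316 = 3297.6 m/s.
Isp = v_e / g₀ = 3297.6 / 9.81 = 336.1 s.

Isp ≈ 336 s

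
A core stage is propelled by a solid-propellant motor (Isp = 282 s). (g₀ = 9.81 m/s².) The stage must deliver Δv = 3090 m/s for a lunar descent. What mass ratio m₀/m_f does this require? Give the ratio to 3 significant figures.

mass ratio ≈ 3.06

v_e = Isp · g₀ = 282 × 9.81 = 2766.4 m/s.
From the ideal rocket equation, m₀/m_f = exp(Δv / v_e) = exp(3090 / 2766.4) = exp(1.1170) = 3.0556.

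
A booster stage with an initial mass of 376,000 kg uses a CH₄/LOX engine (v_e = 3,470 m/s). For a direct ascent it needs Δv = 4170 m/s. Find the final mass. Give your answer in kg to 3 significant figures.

From the ideal rocket equation, m₀/m_f = exp(Δv / v_e) = exp(4170 / 3470.0) = exp(1.2017) = 3.3259.
m_f = m₀ / 3.3259 = 376,000 / 3.3259 = 113,052 kg.

final mass ≈ 113000 kg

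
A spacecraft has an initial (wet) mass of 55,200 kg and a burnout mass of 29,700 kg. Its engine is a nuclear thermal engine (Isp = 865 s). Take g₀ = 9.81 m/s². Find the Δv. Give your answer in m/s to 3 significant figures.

v_e = Isp · g₀ = 865 × 9.81 = 8485.6 m/s.
Using Δv = v_e ln(m₀/m_f): Δv = v_e · ln(m₀/m_f) = 8485.6 × ln(1.859) = 8485.6 × 0.6198 ≈ 5259.5 m/s.

Δv ≈ 5260 m/s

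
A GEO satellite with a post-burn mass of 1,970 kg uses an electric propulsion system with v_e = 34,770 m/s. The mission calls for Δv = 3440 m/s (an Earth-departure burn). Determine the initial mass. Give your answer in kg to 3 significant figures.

From the ideal rocket equation, m₀/m_f = exp(Δv / v_e) = exp(3440 / 34770.0) = exp(0.0989) = 1.1040.
m₀ = m_f × 1.1040 = 1,970 × 1.1040 = 2,174.88 kg.

initial mass ≈ 2170 kg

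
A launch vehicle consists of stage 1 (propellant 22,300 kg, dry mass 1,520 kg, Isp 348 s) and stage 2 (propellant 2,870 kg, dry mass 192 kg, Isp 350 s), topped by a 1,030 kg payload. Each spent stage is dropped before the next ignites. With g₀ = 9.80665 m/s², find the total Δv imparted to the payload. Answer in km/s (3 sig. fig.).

Δv ≈ 9.62 km/s

Ignition mass of stage 1 = 22,300+1,520 + 2,870+192 + 1,030 = 27,912 kg.
Stage 1: m₀ = 27,912 kg, m_f = 27,912 − 22,300 = 5,612 kg; Δv = 348×9.80665×ln(4.974) = 3412.7×1.6041 ≈ 5475 m/s.
Stage 2: m₀ = 4,092 kg, m_f = 4,092 − 2,870 = 1,222 kg; Δv = 350×9.80665×ln(3.349) = 3432.3×1.2085 ≈ 4148 m/s.
Total Δv = 5475 + 4148 = 9623 m/s.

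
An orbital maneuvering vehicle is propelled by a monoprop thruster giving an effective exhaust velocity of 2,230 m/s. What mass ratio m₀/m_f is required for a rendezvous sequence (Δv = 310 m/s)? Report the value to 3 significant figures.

mass ratio ≈ 1.15

Using Δv = v_e ln(m₀/m_f): m₀/m_f = exp(Δv / v_e) = exp(310 / 2230.0) = exp(0.1390) = 1.1491.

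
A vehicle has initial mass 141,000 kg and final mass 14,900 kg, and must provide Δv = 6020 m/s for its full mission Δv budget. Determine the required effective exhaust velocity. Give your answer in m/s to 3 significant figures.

v_e ≈ 2680 m/s

ln(m₀/m_f) = ln(141000/14900) = ln(9.463) = 2.2474.
v_e = Δv / ln(m₀/m_f) = 6020 / 2.2474 = 2678.7 m/s.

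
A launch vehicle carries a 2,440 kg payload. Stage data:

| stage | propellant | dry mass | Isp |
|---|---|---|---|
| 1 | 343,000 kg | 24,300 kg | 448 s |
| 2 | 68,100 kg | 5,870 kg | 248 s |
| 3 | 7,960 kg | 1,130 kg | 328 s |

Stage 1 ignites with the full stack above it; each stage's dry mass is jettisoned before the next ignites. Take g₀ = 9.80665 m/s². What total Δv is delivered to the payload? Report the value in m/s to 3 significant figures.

Ignition mass of stage 1 = 343,000+24,300 + 68,100+5,870 + 7,960+1,130 + 2,440 = 452,800 kg.
Stage 1: m₀ = 452,800 kg, m_f = 452,800 − 343,000 = 109,800 kg; Δv = 448×9.80665×ln(4.124) = 4393.4×1.4168 ≈ 6224 m/s.
Stage 2: m₀ = 85,500 kg, m_f = 85,500 − 68,100 = 17,400 kg; Δv = 248×9.80665×ln(4.914) = 2432.0×1.5920 ≈ 3872 m/s.
Stage 3: m₀ = 11,530 kg, m_f = 11,530 − 7,960 = 3,570 kg; Δv = 328×9.80665×ln(3.23) = 3216.6×1.1724 ≈ 3771 m/s.
Total Δv = 6224 + 3872 + 3771 = 13867 m/s.

Δv ≈ 13900 m/s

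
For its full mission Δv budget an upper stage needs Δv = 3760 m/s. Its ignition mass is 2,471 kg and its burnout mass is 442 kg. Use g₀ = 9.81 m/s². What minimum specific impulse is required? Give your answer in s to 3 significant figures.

Isp ≈ 223 s

ln(m₀/m_f) = ln(2471/442) = ln(5.59) = 1.7211.
v_e = Δv / ln(m₀/m_f) = 3760 / 1.7211 = 2184.7 m/s.
Isp = v_e / g₀ = 2184.7 / 9.81 = 222.7 s.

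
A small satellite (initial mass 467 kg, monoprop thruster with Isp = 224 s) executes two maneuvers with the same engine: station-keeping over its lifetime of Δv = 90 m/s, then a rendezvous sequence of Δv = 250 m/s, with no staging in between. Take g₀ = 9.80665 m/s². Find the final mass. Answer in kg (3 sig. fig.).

v_e = Isp · g₀ = 224 × 9.80665 = 2196.7 m/s.
After the first burn: m = 467 × exp(−90/2196.7) = 467 × 0.95986 = 448.255 kg.
After the second burn: m = 448.255 × exp(−250/2196.7) = 448.255 × 0.89243 = 400.036 kg.

final mass ≈ 400 kg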